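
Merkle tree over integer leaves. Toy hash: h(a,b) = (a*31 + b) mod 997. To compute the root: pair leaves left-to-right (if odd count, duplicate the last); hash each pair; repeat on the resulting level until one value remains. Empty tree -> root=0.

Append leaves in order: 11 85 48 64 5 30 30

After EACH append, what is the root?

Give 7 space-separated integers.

After append 11 (leaves=[11]):
  L0: [11]
  root=11
After append 85 (leaves=[11, 85]):
  L0: [11, 85]
  L1: h(11,85)=(11*31+85)%997=426 -> [426]
  root=426
After append 48 (leaves=[11, 85, 48]):
  L0: [11, 85, 48]
  L1: h(11,85)=(11*31+85)%997=426 h(48,48)=(48*31+48)%997=539 -> [426, 539]
  L2: h(426,539)=(426*31+539)%997=784 -> [784]
  root=784
After append 64 (leaves=[11, 85, 48, 64]):
  L0: [11, 85, 48, 64]
  L1: h(11,85)=(11*31+85)%997=426 h(48,64)=(48*31+64)%997=555 -> [426, 555]
  L2: h(426,555)=(426*31+555)%997=800 -> [800]
  root=800
After append 5 (leaves=[11, 85, 48, 64, 5]):
  L0: [11, 85, 48, 64, 5]
  L1: h(11,85)=(11*31+85)%997=426 h(48,64)=(48*31+64)%997=555 h(5,5)=(5*31+5)%997=160 -> [426, 555, 160]
  L2: h(426,555)=(426*31+555)%997=800 h(160,160)=(160*31+160)%997=135 -> [800, 135]
  L3: h(800,135)=(800*31+135)%997=10 -> [10]
  root=10
After append 30 (leaves=[11, 85, 48, 64, 5, 30]):
  L0: [11, 85, 48, 64, 5, 30]
  L1: h(11,85)=(11*31+85)%997=426 h(48,64)=(48*31+64)%997=555 h(5,30)=(5*31+30)%997=185 -> [426, 555, 185]
  L2: h(426,555)=(426*31+555)%997=800 h(185,185)=(185*31+185)%997=935 -> [800, 935]
  L3: h(800,935)=(800*31+935)%997=810 -> [810]
  root=810
After append 30 (leaves=[11, 85, 48, 64, 5, 30, 30]):
  L0: [11, 85, 48, 64, 5, 30, 30]
  L1: h(11,85)=(11*31+85)%997=426 h(48,64)=(48*31+64)%997=555 h(5,30)=(5*31+30)%997=185 h(30,30)=(30*31+30)%997=960 -> [426, 555, 185, 960]
  L2: h(426,555)=(426*31+555)%997=800 h(185,960)=(185*31+960)%997=713 -> [800, 713]
  L3: h(800,713)=(800*31+713)%997=588 -> [588]
  root=588

Answer: 11 426 784 800 10 810 588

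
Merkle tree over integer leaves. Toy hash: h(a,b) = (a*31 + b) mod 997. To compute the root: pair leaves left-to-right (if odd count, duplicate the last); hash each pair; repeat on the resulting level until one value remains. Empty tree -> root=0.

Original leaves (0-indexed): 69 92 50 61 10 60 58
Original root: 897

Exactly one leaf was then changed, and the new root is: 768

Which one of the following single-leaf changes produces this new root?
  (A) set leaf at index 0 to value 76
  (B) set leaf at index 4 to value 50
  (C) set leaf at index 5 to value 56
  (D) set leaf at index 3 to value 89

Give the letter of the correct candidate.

Original leaves: [69, 92, 50, 61, 10, 60, 58]
Target new root: 768
Try each candidate change and compute the resulting root:
Candidate A: set leaf[0] = 76 -> leaves = [76, 92, 50, 61, 10, 60, 58]
  L0: [76, 92, 50, 61, 10, 60, 58]
  L1: h(76,92)=(76*31+92)%997=454 h(50,61)=(50*31+61)%997=614 h(10,60)=(10*31+60)%997=370 h(58,58)=(58*31+58)%997=859 -> [454, 614, 370, 859]
  L2: h(454,614)=(454*31+614)%997=730 h(370,859)=(370*31+859)%997=365 -> [730, 365]
  L3: h(730,365)=(730*31+365)%997=64 -> [64]
  root = 64 != target 768
Candidate B: set leaf[4] = 50 -> leaves = [69, 92, 50, 61, 50, 60, 58]
  L0: [69, 92, 50, 61, 50, 60, 58]
  L1: h(69,92)=(69*31+92)%997=237 h(50,61)=(50*31+61)%997=614 h(50,60)=(50*31+60)%997=613 h(58,58)=(58*31+58)%997=859 -> [237, 614, 613, 859]
  L2: h(237,614)=(237*31+614)%997=982 h(613,859)=(613*31+859)%997=919 -> [982, 919]
  L3: h(982,919)=(982*31+919)%997=454 -> [454]
  root = 454 != target 768
Candidate C: set leaf[5] = 56 -> leaves = [69, 92, 50, 61, 10, 56, 58]
  L0: [69, 92, 50, 61, 10, 56, 58]
  L1: h(69,92)=(69*31+92)%997=237 h(50,61)=(50*31+61)%997=614 h(10,56)=(10*31+56)%997=366 h(58,58)=(58*31+58)%997=859 -> [237, 614, 366, 859]
  L2: h(237,614)=(237*31+614)%997=982 h(366,859)=(366*31+859)%997=241 -> [982, 241]
  L3: h(982,241)=(982*31+241)%997=773 -> [773]
  root = 773 != target 768
Candidate D: set leaf[3] = 89 -> leaves = [69, 92, 50, 89, 10, 60, 58]
  L0: [69, 92, 50, 89, 10, 60, 58]
  L1: h(69,92)=(69*31+92)%997=237 h(50,89)=(50*31+89)%997=642 h(10,60)=(10*31+60)%997=370 h(58,58)=(58*31+58)%997=859 -> [237, 642, 370, 859]
  L2: h(237,642)=(237*31+642)%997=13 h(370,859)=(370*31+859)%997=365 -> [13, 365]
  L3: h(13,365)=(13*31+365)%997=768 -> [768]
  root = 768 == target 768  ** MATCH **
Candidate D produces the target root.

Answer: D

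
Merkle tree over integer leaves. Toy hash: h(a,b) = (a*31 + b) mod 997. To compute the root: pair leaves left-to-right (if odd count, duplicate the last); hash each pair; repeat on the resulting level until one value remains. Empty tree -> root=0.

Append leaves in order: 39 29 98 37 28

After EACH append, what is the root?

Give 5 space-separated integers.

After append 39 (leaves=[39]):
  L0: [39]
  root=39
After append 29 (leaves=[39, 29]):
  L0: [39, 29]
  L1: h(39,29)=(39*31+29)%997=241 -> [241]
  root=241
After append 98 (leaves=[39, 29, 98]):
  L0: [39, 29, 98]
  L1: h(39,29)=(39*31+29)%997=241 h(98,98)=(98*31+98)%997=145 -> [241, 145]
  L2: h(241,145)=(241*31+145)%997=637 -> [637]
  root=637
After append 37 (leaves=[39, 29, 98, 37]):
  L0: [39, 29, 98, 37]
  L1: h(39,29)=(39*31+29)%997=241 h(98,37)=(98*31+37)%997=84 -> [241, 84]
  L2: h(241,84)=(241*31+84)%997=576 -> [576]
  root=576
After append 28 (leaves=[39, 29, 98, 37, 28]):
  L0: [39, 29, 98, 37, 28]
  L1: h(39,29)=(39*31+29)%997=241 h(98,37)=(98*31+37)%997=84 h(28,28)=(28*31+28)%997=896 -> [241, 84, 896]
  L2: h(241,84)=(241*31+84)%997=576 h(896,896)=(896*31+896)%997=756 -> [576, 756]
  L3: h(576,756)=(576*31+756)%997=666 -> [666]
  root=666

Answer: 39 241 637 576 666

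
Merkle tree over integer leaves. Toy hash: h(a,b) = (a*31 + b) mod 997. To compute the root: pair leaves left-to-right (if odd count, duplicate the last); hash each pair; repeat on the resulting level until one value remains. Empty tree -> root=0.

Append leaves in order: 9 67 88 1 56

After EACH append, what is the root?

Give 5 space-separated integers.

Answer: 9 346 581 494 874

Derivation:
After append 9 (leaves=[9]):
  L0: [9]
  root=9
After append 67 (leaves=[9, 67]):
  L0: [9, 67]
  L1: h(9,67)=(9*31+67)%997=346 -> [346]
  root=346
After append 88 (leaves=[9, 67, 88]):
  L0: [9, 67, 88]
  L1: h(9,67)=(9*31+67)%997=346 h(88,88)=(88*31+88)%997=822 -> [346, 822]
  L2: h(346,822)=(346*31+822)%997=581 -> [581]
  root=581
After append 1 (leaves=[9, 67, 88, 1]):
  L0: [9, 67, 88, 1]
  L1: h(9,67)=(9*31+67)%997=346 h(88,1)=(88*31+1)%997=735 -> [346, 735]
  L2: h(346,735)=(346*31+735)%997=494 -> [494]
  root=494
After append 56 (leaves=[9, 67, 88, 1, 56]):
  L0: [9, 67, 88, 1, 56]
  L1: h(9,67)=(9*31+67)%997=346 h(88,1)=(88*31+1)%997=735 h(56,56)=(56*31+56)%997=795 -> [346, 735, 795]
  L2: h(346,735)=(346*31+735)%997=494 h(795,795)=(795*31+795)%997=515 -> [494, 515]
  L3: h(494,515)=(494*31+515)%997=874 -> [874]
  root=874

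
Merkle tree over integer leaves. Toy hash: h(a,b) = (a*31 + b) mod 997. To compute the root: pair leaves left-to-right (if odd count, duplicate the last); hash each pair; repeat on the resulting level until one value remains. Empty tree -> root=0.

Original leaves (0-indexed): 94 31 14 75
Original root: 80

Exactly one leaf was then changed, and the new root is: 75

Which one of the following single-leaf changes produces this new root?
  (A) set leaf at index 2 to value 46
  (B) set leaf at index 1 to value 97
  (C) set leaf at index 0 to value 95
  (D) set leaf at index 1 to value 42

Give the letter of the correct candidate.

Answer: A

Derivation:
Original leaves: [94, 31, 14, 75]
Target new root: 75
Try each candidate change and compute the resulting root:
Candidate A: set leaf[2] = 46 -> leaves = [94, 31, 46, 75]
  L0: [94, 31, 46, 75]
  L1: h(94,31)=(94*31+31)%997=951 h(46,75)=(46*31+75)%997=504 -> [951, 504]
  L2: h(951,504)=(951*31+504)%997=75 -> [75]
  root = 75 == target 75  ** MATCH **
Candidate B: set leaf[1] = 97 -> leaves = [94, 97, 14, 75]
  L0: [94, 97, 14, 75]
  L1: h(94,97)=(94*31+97)%997=20 h(14,75)=(14*31+75)%997=509 -> [20, 509]
  L2: h(20,509)=(20*31+509)%997=132 -> [132]
  root = 132 != target 75
Candidate C: set leaf[0] = 95 -> leaves = [95, 31, 14, 75]
  L0: [95, 31, 14, 75]
  L1: h(95,31)=(95*31+31)%997=982 h(14,75)=(14*31+75)%997=509 -> [982, 509]
  L2: h(982,509)=(982*31+509)%997=44 -> [44]
  root = 44 != target 75
Candidate D: set leaf[1] = 42 -> leaves = [94, 42, 14, 75]
  L0: [94, 42, 14, 75]
  L1: h(94,42)=(94*31+42)%997=962 h(14,75)=(14*31+75)%997=509 -> [962, 509]
  L2: h(962,509)=(962*31+509)%997=421 -> [421]
  root = 421 != target 75
Candidate A produces the target root.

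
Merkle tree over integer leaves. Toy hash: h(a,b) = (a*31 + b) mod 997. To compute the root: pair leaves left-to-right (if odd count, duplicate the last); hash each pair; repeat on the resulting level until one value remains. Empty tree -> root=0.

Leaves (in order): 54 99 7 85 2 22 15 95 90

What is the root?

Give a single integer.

L0: [54, 99, 7, 85, 2, 22, 15, 95, 90]
L1: h(54,99)=(54*31+99)%997=776 h(7,85)=(7*31+85)%997=302 h(2,22)=(2*31+22)%997=84 h(15,95)=(15*31+95)%997=560 h(90,90)=(90*31+90)%997=886 -> [776, 302, 84, 560, 886]
L2: h(776,302)=(776*31+302)%997=430 h(84,560)=(84*31+560)%997=173 h(886,886)=(886*31+886)%997=436 -> [430, 173, 436]
L3: h(430,173)=(430*31+173)%997=542 h(436,436)=(436*31+436)%997=991 -> [542, 991]
L4: h(542,991)=(542*31+991)%997=844 -> [844]

Answer: 844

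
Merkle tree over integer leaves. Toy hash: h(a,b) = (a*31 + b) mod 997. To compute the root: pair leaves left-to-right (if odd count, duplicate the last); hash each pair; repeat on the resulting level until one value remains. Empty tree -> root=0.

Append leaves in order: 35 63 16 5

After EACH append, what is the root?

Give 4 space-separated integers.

Answer: 35 151 208 197

Derivation:
After append 35 (leaves=[35]):
  L0: [35]
  root=35
After append 63 (leaves=[35, 63]):
  L0: [35, 63]
  L1: h(35,63)=(35*31+63)%997=151 -> [151]
  root=151
After append 16 (leaves=[35, 63, 16]):
  L0: [35, 63, 16]
  L1: h(35,63)=(35*31+63)%997=151 h(16,16)=(16*31+16)%997=512 -> [151, 512]
  L2: h(151,512)=(151*31+512)%997=208 -> [208]
  root=208
After append 5 (leaves=[35, 63, 16, 5]):
  L0: [35, 63, 16, 5]
  L1: h(35,63)=(35*31+63)%997=151 h(16,5)=(16*31+5)%997=501 -> [151, 501]
  L2: h(151,501)=(151*31+501)%997=197 -> [197]
  root=197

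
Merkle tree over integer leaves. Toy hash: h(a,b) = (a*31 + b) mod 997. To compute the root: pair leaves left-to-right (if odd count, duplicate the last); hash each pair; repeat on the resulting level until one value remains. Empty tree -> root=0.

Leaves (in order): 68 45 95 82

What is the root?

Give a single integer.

L0: [68, 45, 95, 82]
L1: h(68,45)=(68*31+45)%997=159 h(95,82)=(95*31+82)%997=36 -> [159, 36]
L2: h(159,36)=(159*31+36)%997=977 -> [977]

Answer: 977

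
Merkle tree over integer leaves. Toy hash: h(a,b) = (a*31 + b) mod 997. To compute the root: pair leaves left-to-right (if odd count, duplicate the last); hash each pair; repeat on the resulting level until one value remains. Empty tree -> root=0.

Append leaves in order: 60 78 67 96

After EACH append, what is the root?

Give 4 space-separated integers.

Answer: 60 941 408 437

Derivation:
After append 60 (leaves=[60]):
  L0: [60]
  root=60
After append 78 (leaves=[60, 78]):
  L0: [60, 78]
  L1: h(60,78)=(60*31+78)%997=941 -> [941]
  root=941
After append 67 (leaves=[60, 78, 67]):
  L0: [60, 78, 67]
  L1: h(60,78)=(60*31+78)%997=941 h(67,67)=(67*31+67)%997=150 -> [941, 150]
  L2: h(941,150)=(941*31+150)%997=408 -> [408]
  root=408
After append 96 (leaves=[60, 78, 67, 96]):
  L0: [60, 78, 67, 96]
  L1: h(60,78)=(60*31+78)%997=941 h(67,96)=(67*31+96)%997=179 -> [941, 179]
  L2: h(941,179)=(941*31+179)%997=437 -> [437]
  root=437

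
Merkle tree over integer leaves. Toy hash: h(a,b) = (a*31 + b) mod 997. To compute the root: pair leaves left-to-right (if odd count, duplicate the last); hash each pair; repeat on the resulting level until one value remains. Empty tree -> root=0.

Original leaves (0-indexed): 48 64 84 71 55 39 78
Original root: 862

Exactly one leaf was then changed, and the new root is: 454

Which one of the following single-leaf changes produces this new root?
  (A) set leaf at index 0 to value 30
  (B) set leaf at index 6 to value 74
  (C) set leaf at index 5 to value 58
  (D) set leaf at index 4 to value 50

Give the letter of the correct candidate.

Original leaves: [48, 64, 84, 71, 55, 39, 78]
Target new root: 454
Try each candidate change and compute the resulting root:
Candidate A: set leaf[0] = 30 -> leaves = [30, 64, 84, 71, 55, 39, 78]
  L0: [30, 64, 84, 71, 55, 39, 78]
  L1: h(30,64)=(30*31+64)%997=994 h(84,71)=(84*31+71)%997=681 h(55,39)=(55*31+39)%997=747 h(78,78)=(78*31+78)%997=502 -> [994, 681, 747, 502]
  L2: h(994,681)=(994*31+681)%997=588 h(747,502)=(747*31+502)%997=728 -> [588, 728]
  L3: h(588,728)=(588*31+728)%997=13 -> [13]
  root = 13 != target 454
Candidate B: set leaf[6] = 74 -> leaves = [48, 64, 84, 71, 55, 39, 74]
  L0: [48, 64, 84, 71, 55, 39, 74]
  L1: h(48,64)=(48*31+64)%997=555 h(84,71)=(84*31+71)%997=681 h(55,39)=(55*31+39)%997=747 h(74,74)=(74*31+74)%997=374 -> [555, 681, 747, 374]
  L2: h(555,681)=(555*31+681)%997=937 h(747,374)=(747*31+374)%997=600 -> [937, 600]
  L3: h(937,600)=(937*31+600)%997=734 -> [734]
  root = 734 != target 454
Candidate C: set leaf[5] = 58 -> leaves = [48, 64, 84, 71, 55, 58, 78]
  L0: [48, 64, 84, 71, 55, 58, 78]
  L1: h(48,64)=(48*31+64)%997=555 h(84,71)=(84*31+71)%997=681 h(55,58)=(55*31+58)%997=766 h(78,78)=(78*31+78)%997=502 -> [555, 681, 766, 502]
  L2: h(555,681)=(555*31+681)%997=937 h(766,502)=(766*31+502)%997=320 -> [937, 320]
  L3: h(937,320)=(937*31+320)%997=454 -> [454]
  root = 454 == target 454  ** MATCH **
Candidate D: set leaf[4] = 50 -> leaves = [48, 64, 84, 71, 50, 39, 78]
  L0: [48, 64, 84, 71, 50, 39, 78]
  L1: h(48,64)=(48*31+64)%997=555 h(84,71)=(84*31+71)%997=681 h(50,39)=(50*31+39)%997=592 h(78,78)=(78*31+78)%997=502 -> [555, 681, 592, 502]
  L2: h(555,681)=(555*31+681)%997=937 h(592,502)=(592*31+502)%997=908 -> [937, 908]
  L3: h(937,908)=(937*31+908)%997=45 -> [45]
  root = 45 != target 454
Candidate C produces the target root.

Answer: C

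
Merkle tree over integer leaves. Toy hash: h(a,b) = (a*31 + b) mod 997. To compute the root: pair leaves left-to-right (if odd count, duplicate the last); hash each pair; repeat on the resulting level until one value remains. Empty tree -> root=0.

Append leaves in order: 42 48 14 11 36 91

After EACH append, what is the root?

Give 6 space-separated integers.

Answer: 42 353 424 421 65 828

Derivation:
After append 42 (leaves=[42]):
  L0: [42]
  root=42
After append 48 (leaves=[42, 48]):
  L0: [42, 48]
  L1: h(42,48)=(42*31+48)%997=353 -> [353]
  root=353
After append 14 (leaves=[42, 48, 14]):
  L0: [42, 48, 14]
  L1: h(42,48)=(42*31+48)%997=353 h(14,14)=(14*31+14)%997=448 -> [353, 448]
  L2: h(353,448)=(353*31+448)%997=424 -> [424]
  root=424
After append 11 (leaves=[42, 48, 14, 11]):
  L0: [42, 48, 14, 11]
  L1: h(42,48)=(42*31+48)%997=353 h(14,11)=(14*31+11)%997=445 -> [353, 445]
  L2: h(353,445)=(353*31+445)%997=421 -> [421]
  root=421
After append 36 (leaves=[42, 48, 14, 11, 36]):
  L0: [42, 48, 14, 11, 36]
  L1: h(42,48)=(42*31+48)%997=353 h(14,11)=(14*31+11)%997=445 h(36,36)=(36*31+36)%997=155 -> [353, 445, 155]
  L2: h(353,445)=(353*31+445)%997=421 h(155,155)=(155*31+155)%997=972 -> [421, 972]
  L3: h(421,972)=(421*31+972)%997=65 -> [65]
  root=65
After append 91 (leaves=[42, 48, 14, 11, 36, 91]):
  L0: [42, 48, 14, 11, 36, 91]
  L1: h(42,48)=(42*31+48)%997=353 h(14,11)=(14*31+11)%997=445 h(36,91)=(36*31+91)%997=210 -> [353, 445, 210]
  L2: h(353,445)=(353*31+445)%997=421 h(210,210)=(210*31+210)%997=738 -> [421, 738]
  L3: h(421,738)=(421*31+738)%997=828 -> [828]
  root=828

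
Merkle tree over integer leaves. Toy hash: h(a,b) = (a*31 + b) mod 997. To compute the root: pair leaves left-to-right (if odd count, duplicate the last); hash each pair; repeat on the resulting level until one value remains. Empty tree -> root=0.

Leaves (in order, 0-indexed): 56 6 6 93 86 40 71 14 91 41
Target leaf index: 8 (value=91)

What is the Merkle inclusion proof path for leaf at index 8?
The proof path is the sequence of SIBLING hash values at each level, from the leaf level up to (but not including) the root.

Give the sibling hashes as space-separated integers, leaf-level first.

Answer: 41 868 857 134

Derivation:
L0 (leaves): [56, 6, 6, 93, 86, 40, 71, 14, 91, 41], target index=8
L1: h(56,6)=(56*31+6)%997=745 [pair 0] h(6,93)=(6*31+93)%997=279 [pair 1] h(86,40)=(86*31+40)%997=712 [pair 2] h(71,14)=(71*31+14)%997=221 [pair 3] h(91,41)=(91*31+41)%997=868 [pair 4] -> [745, 279, 712, 221, 868]
  Sibling for proof at L0: 41
L2: h(745,279)=(745*31+279)%997=443 [pair 0] h(712,221)=(712*31+221)%997=359 [pair 1] h(868,868)=(868*31+868)%997=857 [pair 2] -> [443, 359, 857]
  Sibling for proof at L1: 868
L3: h(443,359)=(443*31+359)%997=134 [pair 0] h(857,857)=(857*31+857)%997=505 [pair 1] -> [134, 505]
  Sibling for proof at L2: 857
L4: h(134,505)=(134*31+505)%997=671 [pair 0] -> [671]
  Sibling for proof at L3: 134
Root: 671
Proof path (sibling hashes from leaf to root): [41, 868, 857, 134]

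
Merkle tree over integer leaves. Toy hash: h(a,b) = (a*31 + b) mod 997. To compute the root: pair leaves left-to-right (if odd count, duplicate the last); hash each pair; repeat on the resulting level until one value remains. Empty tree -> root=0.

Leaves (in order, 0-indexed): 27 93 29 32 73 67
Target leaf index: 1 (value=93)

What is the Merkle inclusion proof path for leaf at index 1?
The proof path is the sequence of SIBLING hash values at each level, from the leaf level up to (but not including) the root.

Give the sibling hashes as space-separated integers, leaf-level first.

Answer: 27 931 782

Derivation:
L0 (leaves): [27, 93, 29, 32, 73, 67], target index=1
L1: h(27,93)=(27*31+93)%997=930 [pair 0] h(29,32)=(29*31+32)%997=931 [pair 1] h(73,67)=(73*31+67)%997=336 [pair 2] -> [930, 931, 336]
  Sibling for proof at L0: 27
L2: h(930,931)=(930*31+931)%997=848 [pair 0] h(336,336)=(336*31+336)%997=782 [pair 1] -> [848, 782]
  Sibling for proof at L1: 931
L3: h(848,782)=(848*31+782)%997=151 [pair 0] -> [151]
  Sibling for proof at L2: 782
Root: 151
Proof path (sibling hashes from leaf to root): [27, 931, 782]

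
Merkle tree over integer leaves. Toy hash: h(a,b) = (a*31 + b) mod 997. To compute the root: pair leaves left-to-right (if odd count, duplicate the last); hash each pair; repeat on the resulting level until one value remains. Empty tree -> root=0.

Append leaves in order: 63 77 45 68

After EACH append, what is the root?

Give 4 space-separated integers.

After append 63 (leaves=[63]):
  L0: [63]
  root=63
After append 77 (leaves=[63, 77]):
  L0: [63, 77]
  L1: h(63,77)=(63*31+77)%997=36 -> [36]
  root=36
After append 45 (leaves=[63, 77, 45]):
  L0: [63, 77, 45]
  L1: h(63,77)=(63*31+77)%997=36 h(45,45)=(45*31+45)%997=443 -> [36, 443]
  L2: h(36,443)=(36*31+443)%997=562 -> [562]
  root=562
After append 68 (leaves=[63, 77, 45, 68]):
  L0: [63, 77, 45, 68]
  L1: h(63,77)=(63*31+77)%997=36 h(45,68)=(45*31+68)%997=466 -> [36, 466]
  L2: h(36,466)=(36*31+466)%997=585 -> [585]
  root=585

Answer: 63 36 562 585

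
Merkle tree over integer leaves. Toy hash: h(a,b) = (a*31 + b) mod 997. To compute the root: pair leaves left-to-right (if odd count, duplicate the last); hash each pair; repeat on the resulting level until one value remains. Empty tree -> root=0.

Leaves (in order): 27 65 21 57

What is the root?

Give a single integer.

L0: [27, 65, 21, 57]
L1: h(27,65)=(27*31+65)%997=902 h(21,57)=(21*31+57)%997=708 -> [902, 708]
L2: h(902,708)=(902*31+708)%997=754 -> [754]

Answer: 754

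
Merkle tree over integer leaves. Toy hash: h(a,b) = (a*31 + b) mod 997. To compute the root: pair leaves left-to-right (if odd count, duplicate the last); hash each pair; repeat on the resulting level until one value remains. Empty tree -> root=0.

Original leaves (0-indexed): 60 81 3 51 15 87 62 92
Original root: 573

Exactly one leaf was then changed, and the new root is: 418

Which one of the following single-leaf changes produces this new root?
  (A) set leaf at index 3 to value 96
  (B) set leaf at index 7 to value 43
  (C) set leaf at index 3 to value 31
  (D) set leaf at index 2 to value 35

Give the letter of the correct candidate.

Original leaves: [60, 81, 3, 51, 15, 87, 62, 92]
Target new root: 418
Try each candidate change and compute the resulting root:
Candidate A: set leaf[3] = 96 -> leaves = [60, 81, 3, 96, 15, 87, 62, 92]
  L0: [60, 81, 3, 96, 15, 87, 62, 92]
  L1: h(60,81)=(60*31+81)%997=944 h(3,96)=(3*31+96)%997=189 h(15,87)=(15*31+87)%997=552 h(62,92)=(62*31+92)%997=20 -> [944, 189, 552, 20]
  L2: h(944,189)=(944*31+189)%997=540 h(552,20)=(552*31+20)%997=183 -> [540, 183]
  L3: h(540,183)=(540*31+183)%997=971 -> [971]
  root = 971 != target 418
Candidate B: set leaf[7] = 43 -> leaves = [60, 81, 3, 51, 15, 87, 62, 43]
  L0: [60, 81, 3, 51, 15, 87, 62, 43]
  L1: h(60,81)=(60*31+81)%997=944 h(3,51)=(3*31+51)%997=144 h(15,87)=(15*31+87)%997=552 h(62,43)=(62*31+43)%997=968 -> [944, 144, 552, 968]
  L2: h(944,144)=(944*31+144)%997=495 h(552,968)=(552*31+968)%997=134 -> [495, 134]
  L3: h(495,134)=(495*31+134)%997=524 -> [524]
  root = 524 != target 418
Candidate C: set leaf[3] = 31 -> leaves = [60, 81, 3, 31, 15, 87, 62, 92]
  L0: [60, 81, 3, 31, 15, 87, 62, 92]
  L1: h(60,81)=(60*31+81)%997=944 h(3,31)=(3*31+31)%997=124 h(15,87)=(15*31+87)%997=552 h(62,92)=(62*31+92)%997=20 -> [944, 124, 552, 20]
  L2: h(944,124)=(944*31+124)%997=475 h(552,20)=(552*31+20)%997=183 -> [475, 183]
  L3: h(475,183)=(475*31+183)%997=950 -> [950]
  root = 950 != target 418
Candidate D: set leaf[2] = 35 -> leaves = [60, 81, 35, 51, 15, 87, 62, 92]
  L0: [60, 81, 35, 51, 15, 87, 62, 92]
  L1: h(60,81)=(60*31+81)%997=944 h(35,51)=(35*31+51)%997=139 h(15,87)=(15*31+87)%997=552 h(62,92)=(62*31+92)%997=20 -> [944, 139, 552, 20]
  L2: h(944,139)=(944*31+139)%997=490 h(552,20)=(552*31+20)%997=183 -> [490, 183]
  L3: h(490,183)=(490*31+183)%997=418 -> [418]
  root = 418 == target 418  ** MATCH **
Candidate D produces the target root.

Answer: D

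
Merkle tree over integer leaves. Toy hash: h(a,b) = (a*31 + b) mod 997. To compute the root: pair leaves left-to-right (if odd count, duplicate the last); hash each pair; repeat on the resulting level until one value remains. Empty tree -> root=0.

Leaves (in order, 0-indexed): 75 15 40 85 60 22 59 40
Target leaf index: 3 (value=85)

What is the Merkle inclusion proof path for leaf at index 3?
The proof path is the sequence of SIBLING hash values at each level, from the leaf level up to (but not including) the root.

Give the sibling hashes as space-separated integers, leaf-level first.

Answer: 40 346 391

Derivation:
L0 (leaves): [75, 15, 40, 85, 60, 22, 59, 40], target index=3
L1: h(75,15)=(75*31+15)%997=346 [pair 0] h(40,85)=(40*31+85)%997=328 [pair 1] h(60,22)=(60*31+22)%997=885 [pair 2] h(59,40)=(59*31+40)%997=872 [pair 3] -> [346, 328, 885, 872]
  Sibling for proof at L0: 40
L2: h(346,328)=(346*31+328)%997=87 [pair 0] h(885,872)=(885*31+872)%997=391 [pair 1] -> [87, 391]
  Sibling for proof at L1: 346
L3: h(87,391)=(87*31+391)%997=97 [pair 0] -> [97]
  Sibling for proof at L2: 391
Root: 97
Proof path (sibling hashes from leaf to root): [40, 346, 391]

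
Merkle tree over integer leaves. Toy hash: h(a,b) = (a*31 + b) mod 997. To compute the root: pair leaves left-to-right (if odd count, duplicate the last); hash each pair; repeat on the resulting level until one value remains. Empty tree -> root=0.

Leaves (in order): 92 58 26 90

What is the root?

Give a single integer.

Answer: 379

Derivation:
L0: [92, 58, 26, 90]
L1: h(92,58)=(92*31+58)%997=916 h(26,90)=(26*31+90)%997=896 -> [916, 896]
L2: h(916,896)=(916*31+896)%997=379 -> [379]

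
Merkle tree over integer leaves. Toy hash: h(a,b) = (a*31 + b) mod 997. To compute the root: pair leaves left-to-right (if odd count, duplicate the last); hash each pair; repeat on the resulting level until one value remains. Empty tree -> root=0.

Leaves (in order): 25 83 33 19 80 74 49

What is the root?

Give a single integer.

Answer: 402

Derivation:
L0: [25, 83, 33, 19, 80, 74, 49]
L1: h(25,83)=(25*31+83)%997=858 h(33,19)=(33*31+19)%997=45 h(80,74)=(80*31+74)%997=560 h(49,49)=(49*31+49)%997=571 -> [858, 45, 560, 571]
L2: h(858,45)=(858*31+45)%997=721 h(560,571)=(560*31+571)%997=982 -> [721, 982]
L3: h(721,982)=(721*31+982)%997=402 -> [402]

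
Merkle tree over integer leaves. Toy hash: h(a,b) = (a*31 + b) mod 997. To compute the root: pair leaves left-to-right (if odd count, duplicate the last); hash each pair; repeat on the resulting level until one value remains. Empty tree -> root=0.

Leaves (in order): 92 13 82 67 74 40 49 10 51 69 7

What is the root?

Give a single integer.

L0: [92, 13, 82, 67, 74, 40, 49, 10, 51, 69, 7]
L1: h(92,13)=(92*31+13)%997=871 h(82,67)=(82*31+67)%997=615 h(74,40)=(74*31+40)%997=340 h(49,10)=(49*31+10)%997=532 h(51,69)=(51*31+69)%997=653 h(7,7)=(7*31+7)%997=224 -> [871, 615, 340, 532, 653, 224]
L2: h(871,615)=(871*31+615)%997=697 h(340,532)=(340*31+532)%997=105 h(653,224)=(653*31+224)%997=527 -> [697, 105, 527]
L3: h(697,105)=(697*31+105)%997=775 h(527,527)=(527*31+527)%997=912 -> [775, 912]
L4: h(775,912)=(775*31+912)%997=12 -> [12]

Answer: 12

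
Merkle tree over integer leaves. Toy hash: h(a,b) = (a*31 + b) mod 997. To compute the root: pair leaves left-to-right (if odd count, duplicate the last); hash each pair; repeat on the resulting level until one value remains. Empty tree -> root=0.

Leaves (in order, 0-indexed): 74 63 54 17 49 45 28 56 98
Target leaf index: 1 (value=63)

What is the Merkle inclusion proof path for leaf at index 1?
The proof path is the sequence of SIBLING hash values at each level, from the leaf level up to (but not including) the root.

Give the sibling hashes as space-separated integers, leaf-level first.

Answer: 74 694 555 924

Derivation:
L0 (leaves): [74, 63, 54, 17, 49, 45, 28, 56, 98], target index=1
L1: h(74,63)=(74*31+63)%997=363 [pair 0] h(54,17)=(54*31+17)%997=694 [pair 1] h(49,45)=(49*31+45)%997=567 [pair 2] h(28,56)=(28*31+56)%997=924 [pair 3] h(98,98)=(98*31+98)%997=145 [pair 4] -> [363, 694, 567, 924, 145]
  Sibling for proof at L0: 74
L2: h(363,694)=(363*31+694)%997=980 [pair 0] h(567,924)=(567*31+924)%997=555 [pair 1] h(145,145)=(145*31+145)%997=652 [pair 2] -> [980, 555, 652]
  Sibling for proof at L1: 694
L3: h(980,555)=(980*31+555)%997=28 [pair 0] h(652,652)=(652*31+652)%997=924 [pair 1] -> [28, 924]
  Sibling for proof at L2: 555
L4: h(28,924)=(28*31+924)%997=795 [pair 0] -> [795]
  Sibling for proof at L3: 924
Root: 795
Proof path (sibling hashes from leaf to root): [74, 694, 555, 924]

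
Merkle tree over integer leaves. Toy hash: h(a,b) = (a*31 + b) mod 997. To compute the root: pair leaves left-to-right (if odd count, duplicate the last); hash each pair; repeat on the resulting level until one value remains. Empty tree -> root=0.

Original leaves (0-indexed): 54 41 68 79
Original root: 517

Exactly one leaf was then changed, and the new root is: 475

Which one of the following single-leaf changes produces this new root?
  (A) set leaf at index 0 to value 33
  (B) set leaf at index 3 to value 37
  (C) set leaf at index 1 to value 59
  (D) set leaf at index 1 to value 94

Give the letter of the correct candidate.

Answer: B

Derivation:
Original leaves: [54, 41, 68, 79]
Target new root: 475
Try each candidate change and compute the resulting root:
Candidate A: set leaf[0] = 33 -> leaves = [33, 41, 68, 79]
  L0: [33, 41, 68, 79]
  L1: h(33,41)=(33*31+41)%997=67 h(68,79)=(68*31+79)%997=193 -> [67, 193]
  L2: h(67,193)=(67*31+193)%997=276 -> [276]
  root = 276 != target 475
Candidate B: set leaf[3] = 37 -> leaves = [54, 41, 68, 37]
  L0: [54, 41, 68, 37]
  L1: h(54,41)=(54*31+41)%997=718 h(68,37)=(68*31+37)%997=151 -> [718, 151]
  L2: h(718,151)=(718*31+151)%997=475 -> [475]
  root = 475 == target 475  ** MATCH **
Candidate C: set leaf[1] = 59 -> leaves = [54, 59, 68, 79]
  L0: [54, 59, 68, 79]
  L1: h(54,59)=(54*31+59)%997=736 h(68,79)=(68*31+79)%997=193 -> [736, 193]
  L2: h(736,193)=(736*31+193)%997=78 -> [78]
  root = 78 != target 475
Candidate D: set leaf[1] = 94 -> leaves = [54, 94, 68, 79]
  L0: [54, 94, 68, 79]
  L1: h(54,94)=(54*31+94)%997=771 h(68,79)=(68*31+79)%997=193 -> [771, 193]
  L2: h(771,193)=(771*31+193)%997=166 -> [166]
  root = 166 != target 475
Candidate B produces the target root.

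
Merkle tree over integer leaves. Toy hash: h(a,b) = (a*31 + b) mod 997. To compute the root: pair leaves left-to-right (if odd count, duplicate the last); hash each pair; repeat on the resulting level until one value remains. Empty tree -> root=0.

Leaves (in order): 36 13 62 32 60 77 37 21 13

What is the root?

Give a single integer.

L0: [36, 13, 62, 32, 60, 77, 37, 21, 13]
L1: h(36,13)=(36*31+13)%997=132 h(62,32)=(62*31+32)%997=957 h(60,77)=(60*31+77)%997=940 h(37,21)=(37*31+21)%997=171 h(13,13)=(13*31+13)%997=416 -> [132, 957, 940, 171, 416]
L2: h(132,957)=(132*31+957)%997=64 h(940,171)=(940*31+171)%997=398 h(416,416)=(416*31+416)%997=351 -> [64, 398, 351]
L3: h(64,398)=(64*31+398)%997=388 h(351,351)=(351*31+351)%997=265 -> [388, 265]
L4: h(388,265)=(388*31+265)%997=329 -> [329]

Answer: 329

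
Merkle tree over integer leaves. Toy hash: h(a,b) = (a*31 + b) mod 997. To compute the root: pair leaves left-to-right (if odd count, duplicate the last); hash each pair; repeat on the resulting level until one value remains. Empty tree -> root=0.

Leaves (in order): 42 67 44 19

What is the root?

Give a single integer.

L0: [42, 67, 44, 19]
L1: h(42,67)=(42*31+67)%997=372 h(44,19)=(44*31+19)%997=386 -> [372, 386]
L2: h(372,386)=(372*31+386)%997=951 -> [951]

Answer: 951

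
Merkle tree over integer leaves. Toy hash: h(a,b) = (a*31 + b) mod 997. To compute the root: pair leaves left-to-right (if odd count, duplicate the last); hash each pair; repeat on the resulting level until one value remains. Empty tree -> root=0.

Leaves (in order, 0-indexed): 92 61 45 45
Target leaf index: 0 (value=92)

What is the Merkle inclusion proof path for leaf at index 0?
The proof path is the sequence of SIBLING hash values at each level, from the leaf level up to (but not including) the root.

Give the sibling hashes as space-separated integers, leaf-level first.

L0 (leaves): [92, 61, 45, 45], target index=0
L1: h(92,61)=(92*31+61)%997=919 [pair 0] h(45,45)=(45*31+45)%997=443 [pair 1] -> [919, 443]
  Sibling for proof at L0: 61
L2: h(919,443)=(919*31+443)%997=19 [pair 0] -> [19]
  Sibling for proof at L1: 443
Root: 19
Proof path (sibling hashes from leaf to root): [61, 443]

Answer: 61 443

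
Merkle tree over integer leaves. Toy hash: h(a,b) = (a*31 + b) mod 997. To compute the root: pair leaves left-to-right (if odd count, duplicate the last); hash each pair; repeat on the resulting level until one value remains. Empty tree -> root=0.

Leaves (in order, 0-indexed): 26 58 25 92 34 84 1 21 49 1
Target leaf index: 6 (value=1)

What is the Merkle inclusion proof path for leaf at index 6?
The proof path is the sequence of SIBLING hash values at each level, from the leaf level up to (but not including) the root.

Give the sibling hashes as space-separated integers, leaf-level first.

Answer: 21 141 732 163

Derivation:
L0 (leaves): [26, 58, 25, 92, 34, 84, 1, 21, 49, 1], target index=6
L1: h(26,58)=(26*31+58)%997=864 [pair 0] h(25,92)=(25*31+92)%997=867 [pair 1] h(34,84)=(34*31+84)%997=141 [pair 2] h(1,21)=(1*31+21)%997=52 [pair 3] h(49,1)=(49*31+1)%997=523 [pair 4] -> [864, 867, 141, 52, 523]
  Sibling for proof at L0: 21
L2: h(864,867)=(864*31+867)%997=732 [pair 0] h(141,52)=(141*31+52)%997=435 [pair 1] h(523,523)=(523*31+523)%997=784 [pair 2] -> [732, 435, 784]
  Sibling for proof at L1: 141
L3: h(732,435)=(732*31+435)%997=196 [pair 0] h(784,784)=(784*31+784)%997=163 [pair 1] -> [196, 163]
  Sibling for proof at L2: 732
L4: h(196,163)=(196*31+163)%997=257 [pair 0] -> [257]
  Sibling for proof at L3: 163
Root: 257
Proof path (sibling hashes from leaf to root): [21, 141, 732, 163]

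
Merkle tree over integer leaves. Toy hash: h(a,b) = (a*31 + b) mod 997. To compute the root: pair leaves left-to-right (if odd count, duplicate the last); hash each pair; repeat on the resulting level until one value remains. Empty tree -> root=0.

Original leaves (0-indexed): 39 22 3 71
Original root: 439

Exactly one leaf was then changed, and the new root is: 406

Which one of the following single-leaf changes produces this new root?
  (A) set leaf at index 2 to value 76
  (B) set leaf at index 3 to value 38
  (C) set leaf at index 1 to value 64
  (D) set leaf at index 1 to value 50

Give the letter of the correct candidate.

Answer: B

Derivation:
Original leaves: [39, 22, 3, 71]
Target new root: 406
Try each candidate change and compute the resulting root:
Candidate A: set leaf[2] = 76 -> leaves = [39, 22, 76, 71]
  L0: [39, 22, 76, 71]
  L1: h(39,22)=(39*31+22)%997=234 h(76,71)=(76*31+71)%997=433 -> [234, 433]
  L2: h(234,433)=(234*31+433)%997=708 -> [708]
  root = 708 != target 406
Candidate B: set leaf[3] = 38 -> leaves = [39, 22, 3, 38]
  L0: [39, 22, 3, 38]
  L1: h(39,22)=(39*31+22)%997=234 h(3,38)=(3*31+38)%997=131 -> [234, 131]
  L2: h(234,131)=(234*31+131)%997=406 -> [406]
  root = 406 == target 406  ** MATCH **
Candidate C: set leaf[1] = 64 -> leaves = [39, 64, 3, 71]
  L0: [39, 64, 3, 71]
  L1: h(39,64)=(39*31+64)%997=276 h(3,71)=(3*31+71)%997=164 -> [276, 164]
  L2: h(276,164)=(276*31+164)%997=744 -> [744]
  root = 744 != target 406
Candidate D: set leaf[1] = 50 -> leaves = [39, 50, 3, 71]
  L0: [39, 50, 3, 71]
  L1: h(39,50)=(39*31+50)%997=262 h(3,71)=(3*31+71)%997=164 -> [262, 164]
  L2: h(262,164)=(262*31+164)%997=310 -> [310]
  root = 310 != target 406
Candidate B produces the target root.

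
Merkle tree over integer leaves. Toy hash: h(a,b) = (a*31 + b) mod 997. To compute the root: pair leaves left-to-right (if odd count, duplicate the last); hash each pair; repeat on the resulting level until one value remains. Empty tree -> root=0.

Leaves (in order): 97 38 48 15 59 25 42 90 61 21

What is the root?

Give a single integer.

L0: [97, 38, 48, 15, 59, 25, 42, 90, 61, 21]
L1: h(97,38)=(97*31+38)%997=54 h(48,15)=(48*31+15)%997=506 h(59,25)=(59*31+25)%997=857 h(42,90)=(42*31+90)%997=395 h(61,21)=(61*31+21)%997=915 -> [54, 506, 857, 395, 915]
L2: h(54,506)=(54*31+506)%997=186 h(857,395)=(857*31+395)%997=43 h(915,915)=(915*31+915)%997=367 -> [186, 43, 367]
L3: h(186,43)=(186*31+43)%997=824 h(367,367)=(367*31+367)%997=777 -> [824, 777]
L4: h(824,777)=(824*31+777)%997=399 -> [399]

Answer: 399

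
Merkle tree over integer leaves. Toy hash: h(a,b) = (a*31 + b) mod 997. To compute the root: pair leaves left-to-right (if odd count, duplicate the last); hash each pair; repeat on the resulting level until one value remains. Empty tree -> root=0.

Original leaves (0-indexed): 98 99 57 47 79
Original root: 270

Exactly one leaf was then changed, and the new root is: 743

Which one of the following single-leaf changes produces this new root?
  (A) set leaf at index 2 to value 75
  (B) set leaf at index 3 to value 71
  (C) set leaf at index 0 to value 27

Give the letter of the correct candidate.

Answer: C

Derivation:
Original leaves: [98, 99, 57, 47, 79]
Target new root: 743
Try each candidate change and compute the resulting root:
Candidate A: set leaf[2] = 75 -> leaves = [98, 99, 75, 47, 79]
  L0: [98, 99, 75, 47, 79]
  L1: h(98,99)=(98*31+99)%997=146 h(75,47)=(75*31+47)%997=378 h(79,79)=(79*31+79)%997=534 -> [146, 378, 534]
  L2: h(146,378)=(146*31+378)%997=916 h(534,534)=(534*31+534)%997=139 -> [916, 139]
  L3: h(916,139)=(916*31+139)%997=619 -> [619]
  root = 619 != target 743
Candidate B: set leaf[3] = 71 -> leaves = [98, 99, 57, 71, 79]
  L0: [98, 99, 57, 71, 79]
  L1: h(98,99)=(98*31+99)%997=146 h(57,71)=(57*31+71)%997=841 h(79,79)=(79*31+79)%997=534 -> [146, 841, 534]
  L2: h(146,841)=(146*31+841)%997=382 h(534,534)=(534*31+534)%997=139 -> [382, 139]
  L3: h(382,139)=(382*31+139)%997=17 -> [17]
  root = 17 != target 743
Candidate C: set leaf[0] = 27 -> leaves = [27, 99, 57, 47, 79]
  L0: [27, 99, 57, 47, 79]
  L1: h(27,99)=(27*31+99)%997=936 h(57,47)=(57*31+47)%997=817 h(79,79)=(79*31+79)%997=534 -> [936, 817, 534]
  L2: h(936,817)=(936*31+817)%997=920 h(534,534)=(534*31+534)%997=139 -> [920, 139]
  L3: h(920,139)=(920*31+139)%997=743 -> [743]
  root = 743 == target 743  ** MATCH **
Candidate C produces the target root.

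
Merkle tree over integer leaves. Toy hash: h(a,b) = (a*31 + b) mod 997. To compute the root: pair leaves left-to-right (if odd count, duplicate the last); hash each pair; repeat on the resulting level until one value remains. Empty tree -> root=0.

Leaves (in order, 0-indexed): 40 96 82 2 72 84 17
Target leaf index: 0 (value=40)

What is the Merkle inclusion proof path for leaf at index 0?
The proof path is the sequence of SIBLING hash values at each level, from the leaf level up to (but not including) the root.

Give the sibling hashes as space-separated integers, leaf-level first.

L0 (leaves): [40, 96, 82, 2, 72, 84, 17], target index=0
L1: h(40,96)=(40*31+96)%997=339 [pair 0] h(82,2)=(82*31+2)%997=550 [pair 1] h(72,84)=(72*31+84)%997=322 [pair 2] h(17,17)=(17*31+17)%997=544 [pair 3] -> [339, 550, 322, 544]
  Sibling for proof at L0: 96
L2: h(339,550)=(339*31+550)%997=92 [pair 0] h(322,544)=(322*31+544)%997=556 [pair 1] -> [92, 556]
  Sibling for proof at L1: 550
L3: h(92,556)=(92*31+556)%997=417 [pair 0] -> [417]
  Sibling for proof at L2: 556
Root: 417
Proof path (sibling hashes from leaf to root): [96, 550, 556]

Answer: 96 550 556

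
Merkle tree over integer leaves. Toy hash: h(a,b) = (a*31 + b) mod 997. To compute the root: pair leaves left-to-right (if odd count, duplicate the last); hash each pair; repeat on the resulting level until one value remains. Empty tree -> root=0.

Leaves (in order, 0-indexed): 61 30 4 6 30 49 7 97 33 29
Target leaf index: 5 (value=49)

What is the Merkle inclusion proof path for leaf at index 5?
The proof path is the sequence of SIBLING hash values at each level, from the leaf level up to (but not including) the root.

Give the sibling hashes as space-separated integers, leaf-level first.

L0 (leaves): [61, 30, 4, 6, 30, 49, 7, 97, 33, 29], target index=5
L1: h(61,30)=(61*31+30)%997=924 [pair 0] h(4,6)=(4*31+6)%997=130 [pair 1] h(30,49)=(30*31+49)%997=979 [pair 2] h(7,97)=(7*31+97)%997=314 [pair 3] h(33,29)=(33*31+29)%997=55 [pair 4] -> [924, 130, 979, 314, 55]
  Sibling for proof at L0: 30
L2: h(924,130)=(924*31+130)%997=858 [pair 0] h(979,314)=(979*31+314)%997=753 [pair 1] h(55,55)=(55*31+55)%997=763 [pair 2] -> [858, 753, 763]
  Sibling for proof at L1: 314
L3: h(858,753)=(858*31+753)%997=432 [pair 0] h(763,763)=(763*31+763)%997=488 [pair 1] -> [432, 488]
  Sibling for proof at L2: 858
L4: h(432,488)=(432*31+488)%997=919 [pair 0] -> [919]
  Sibling for proof at L3: 488
Root: 919
Proof path (sibling hashes from leaf to root): [30, 314, 858, 488]

Answer: 30 314 858 488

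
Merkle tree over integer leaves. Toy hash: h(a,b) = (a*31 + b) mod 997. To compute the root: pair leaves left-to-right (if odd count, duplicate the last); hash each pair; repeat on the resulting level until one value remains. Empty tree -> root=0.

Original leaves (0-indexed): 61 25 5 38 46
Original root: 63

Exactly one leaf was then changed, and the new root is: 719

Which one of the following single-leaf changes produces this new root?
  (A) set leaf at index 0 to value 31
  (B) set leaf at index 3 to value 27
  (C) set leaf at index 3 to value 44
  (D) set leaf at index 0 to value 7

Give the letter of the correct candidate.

Answer: B

Derivation:
Original leaves: [61, 25, 5, 38, 46]
Target new root: 719
Try each candidate change and compute the resulting root:
Candidate A: set leaf[0] = 31 -> leaves = [31, 25, 5, 38, 46]
  L0: [31, 25, 5, 38, 46]
  L1: h(31,25)=(31*31+25)%997=986 h(5,38)=(5*31+38)%997=193 h(46,46)=(46*31+46)%997=475 -> [986, 193, 475]
  L2: h(986,193)=(986*31+193)%997=849 h(475,475)=(475*31+475)%997=245 -> [849, 245]
  L3: h(849,245)=(849*31+245)%997=642 -> [642]
  root = 642 != target 719
Candidate B: set leaf[3] = 27 -> leaves = [61, 25, 5, 27, 46]
  L0: [61, 25, 5, 27, 46]
  L1: h(61,25)=(61*31+25)%997=919 h(5,27)=(5*31+27)%997=182 h(46,46)=(46*31+46)%997=475 -> [919, 182, 475]
  L2: h(919,182)=(919*31+182)%997=755 h(475,475)=(475*31+475)%997=245 -> [755, 245]
  L3: h(755,245)=(755*31+245)%997=719 -> [719]
  root = 719 == target 719  ** MATCH **
Candidate C: set leaf[3] = 44 -> leaves = [61, 25, 5, 44, 46]
  L0: [61, 25, 5, 44, 46]
  L1: h(61,25)=(61*31+25)%997=919 h(5,44)=(5*31+44)%997=199 h(46,46)=(46*31+46)%997=475 -> [919, 199, 475]
  L2: h(919,199)=(919*31+199)%997=772 h(475,475)=(475*31+475)%997=245 -> [772, 245]
  L3: h(772,245)=(772*31+245)%997=249 -> [249]
  root = 249 != target 719
Candidate D: set leaf[0] = 7 -> leaves = [7, 25, 5, 38, 46]
  L0: [7, 25, 5, 38, 46]
  L1: h(7,25)=(7*31+25)%997=242 h(5,38)=(5*31+38)%997=193 h(46,46)=(46*31+46)%997=475 -> [242, 193, 475]
  L2: h(242,193)=(242*31+193)%997=716 h(475,475)=(475*31+475)%997=245 -> [716, 245]
  L3: h(716,245)=(716*31+245)%997=507 -> [507]
  root = 507 != target 719
Candidate B produces the target root.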